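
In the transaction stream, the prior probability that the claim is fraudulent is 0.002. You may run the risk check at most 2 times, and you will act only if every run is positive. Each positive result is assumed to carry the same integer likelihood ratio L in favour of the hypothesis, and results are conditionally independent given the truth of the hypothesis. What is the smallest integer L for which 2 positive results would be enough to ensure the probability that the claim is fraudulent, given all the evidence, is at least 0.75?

39

Prior odds = 0.002/0.998 = 1/499.
Target odds = 0.75/0.25 = 3.
Need L² ≥ 3 ÷ (1/499) = 1497.
38² = 1444 < 1497 ≤ 1521 = 39², so L = 39.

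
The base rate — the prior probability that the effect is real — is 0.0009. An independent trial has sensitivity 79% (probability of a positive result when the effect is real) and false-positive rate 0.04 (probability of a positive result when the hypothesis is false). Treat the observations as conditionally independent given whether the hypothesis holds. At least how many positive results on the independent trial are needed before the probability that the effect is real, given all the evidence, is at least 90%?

4

Prior odds = 0.0009/0.9991 = 9/9991.
Likelihood ratio of a positive result = 0.79/0.04 = 19.75.
Target posterior odds = 0.9/0.1 = 9.
Require 19.75ⁿ ≥ 9 ÷ (9/9991) = 9991.
19.75³ = 7703.734375 falls short of 9991 but 19.75⁴ = 38950081/256 reaches it, so n = 4.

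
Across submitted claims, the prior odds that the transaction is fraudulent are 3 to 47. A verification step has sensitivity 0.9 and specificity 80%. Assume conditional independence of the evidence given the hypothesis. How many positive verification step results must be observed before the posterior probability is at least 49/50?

Prior odds = 3/47.
False-positive rate = 1 − 0.8 = 0.2; likelihood ratio of a positive = 0.9/0.2 = 4.5.
Target odds: 0.98 ÷ 0.02 = 49.
Require 4.5ⁿ ≥ 49 ÷ (3/47) = 2303/3.
4.5⁴ = 410.0625 falls short of 2303/3 but 4.5⁵ = 1845.28125 reaches it, so n = 5.

5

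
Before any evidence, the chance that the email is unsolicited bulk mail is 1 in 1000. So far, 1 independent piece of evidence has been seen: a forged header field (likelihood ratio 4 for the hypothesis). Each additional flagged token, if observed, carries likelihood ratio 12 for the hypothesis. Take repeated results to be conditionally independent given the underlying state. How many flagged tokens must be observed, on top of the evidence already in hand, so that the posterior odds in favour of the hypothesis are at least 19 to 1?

Prior odds = 0.001/0.999 = 1/999.
Bayes factor of the evidence already in hand = 4.
Odds after that evidence = (1/999) × 4 = 4/999.
Target odds = 19.
Need 12ⁿ ≥ 19 ÷ (4/999) = 4745.25.
12³ = 1728 falls short of 4745.25 but 12⁴ = 20736 reaches it, so n = 4.

4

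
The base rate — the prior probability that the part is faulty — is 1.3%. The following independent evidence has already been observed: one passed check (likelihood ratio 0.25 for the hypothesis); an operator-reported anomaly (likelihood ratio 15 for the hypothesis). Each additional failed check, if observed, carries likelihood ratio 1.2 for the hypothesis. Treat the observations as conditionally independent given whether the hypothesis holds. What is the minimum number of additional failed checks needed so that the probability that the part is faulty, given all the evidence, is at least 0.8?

Prior odds = 0.013/0.987 = 13/987.
Combined Bayes factor of the evidence already in hand = 0.25 × 15 = 3.75.
Odds after that evidence = (13/987) × 3.75 = 65/1316.
Target odds = 0.8/0.2 = 4.
Need 1.2ⁿ ≥ 4 ÷ (65/1316) = 5264/65.
1.2²⁴ ≈79.4968 falls short of 5264/65 but 1.2²⁵ ≈95.3962 reaches it, so n = 25.

25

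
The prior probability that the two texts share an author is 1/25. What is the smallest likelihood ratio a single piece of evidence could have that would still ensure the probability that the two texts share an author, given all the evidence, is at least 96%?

576

Prior odds = 0.04/0.96 = 1/24.
Target odds = 0.96/0.04 = 24.
Required Bayes factor = 24 ÷ (1/24) = 576.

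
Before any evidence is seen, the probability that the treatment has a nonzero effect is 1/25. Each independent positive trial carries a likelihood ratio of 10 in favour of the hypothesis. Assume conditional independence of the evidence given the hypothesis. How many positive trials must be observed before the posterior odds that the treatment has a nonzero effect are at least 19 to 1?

3

Prior odds: 0.04 ÷ 0.96 = 1/24.
Likelihood ratio per positive trial = 10.
Target odds = 19.
Need (1/24) × 10ⁿ ≥ 19, i.e. 10ⁿ ≥ 456.
10² = 100 falls short of 456 but 10³ = 1000 reaches it, so n = 3.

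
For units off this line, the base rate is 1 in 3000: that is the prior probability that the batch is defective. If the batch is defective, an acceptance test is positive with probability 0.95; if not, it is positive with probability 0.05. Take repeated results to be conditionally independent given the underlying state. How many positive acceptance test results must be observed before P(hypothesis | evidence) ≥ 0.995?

Prior odds = (1/3000)/(2999/3000) = 1/2999.
Likelihood ratio of a positive = 0.95/0.05 = 19.
Target posterior odds = 0.995/0.005 = 199.
Require 19ⁿ ≥ 199 ÷ (1/2999) = 596801.
19⁴ = 130321 falls short of 596801 but 19⁵ = 2476099 reaches it, so n = 5.

5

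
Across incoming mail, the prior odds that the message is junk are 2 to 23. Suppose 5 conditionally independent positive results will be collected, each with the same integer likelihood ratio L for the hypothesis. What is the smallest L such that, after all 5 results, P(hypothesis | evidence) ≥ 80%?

3

Prior odds = 2/23.
Target odds = 0.8/0.2 = 4.
Need L⁵ ≥ 4 ÷ (2/23) = 46.
2⁵ = 32 < 46 ≤ 243 = 3⁵, so L = 3.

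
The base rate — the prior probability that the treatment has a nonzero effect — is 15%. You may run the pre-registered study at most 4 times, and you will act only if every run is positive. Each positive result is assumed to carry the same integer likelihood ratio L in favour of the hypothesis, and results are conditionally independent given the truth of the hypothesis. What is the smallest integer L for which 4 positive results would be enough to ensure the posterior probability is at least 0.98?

Prior odds = 0.15/0.85 = 3/17.
Target odds = 0.98/0.02 = 49.
Need L⁴ ≥ 49 ÷ (3/17) = 833/3.
4⁴ = 256 < 833/3 ≤ 625 = 5⁴, so L = 5.

5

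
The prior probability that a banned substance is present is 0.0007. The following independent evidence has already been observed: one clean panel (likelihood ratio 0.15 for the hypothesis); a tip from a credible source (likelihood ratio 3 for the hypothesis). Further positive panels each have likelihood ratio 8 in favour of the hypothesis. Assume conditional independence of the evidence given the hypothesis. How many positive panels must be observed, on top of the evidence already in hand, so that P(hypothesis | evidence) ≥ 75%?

5

Prior odds = 0.0007/0.9993 = 7/9993.
Combined Bayes factor of the evidence already in hand = 0.15 × 3 = 0.45.
Odds after that evidence = (7/9993) × 0.45 = 21/66620.
Target odds = 0.75/0.25 = 3.
Need 8ⁿ ≥ 3 ÷ (21/66620) = 66620/7.
8⁴ = 4096 falls short of 66620/7 but 8⁵ = 32768 reaches it, so n = 5.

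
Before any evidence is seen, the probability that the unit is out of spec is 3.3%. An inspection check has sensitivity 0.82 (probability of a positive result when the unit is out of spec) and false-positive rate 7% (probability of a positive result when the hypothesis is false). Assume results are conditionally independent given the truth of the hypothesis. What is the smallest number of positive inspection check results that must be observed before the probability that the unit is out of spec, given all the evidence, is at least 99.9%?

5

Prior odds = 0.033/0.967 = 33/967.
Likelihood ratio of a positive result = 0.82/0.07 = 82/7.
Target odds: 0.999 ÷ 0.001 = 999.
Need (33/967) × (82/7)ⁿ ≥ 999, i.e. (82/7)ⁿ ≥ 322011/11.
(82/7)⁴ = 45212176/2401 falls short of 322011/11 but (82/7)⁵ ≈220587 reaches it, so n = 5.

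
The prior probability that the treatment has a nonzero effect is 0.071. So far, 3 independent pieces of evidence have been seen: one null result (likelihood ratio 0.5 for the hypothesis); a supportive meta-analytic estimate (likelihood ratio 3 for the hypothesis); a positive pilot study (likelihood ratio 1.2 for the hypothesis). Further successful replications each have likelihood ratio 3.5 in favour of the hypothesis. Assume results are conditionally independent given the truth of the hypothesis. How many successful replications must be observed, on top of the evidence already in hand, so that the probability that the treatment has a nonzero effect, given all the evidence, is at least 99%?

Prior odds = 0.071/0.929 = 71/929.
Combined Bayes factor of the evidence already in hand = 0.5 × 3 × 1.2 = 1.8.
Odds after that evidence = (71/929) × 1.8 = 639/4645.
Target odds = 0.99/0.01 = 99.
Need 3.5ⁿ ≥ 99 ÷ (639/4645) = 51095/71.
3.5⁵ = 525.21875 falls short of 51095/71 but 3.5⁶ = 1838.265625 reaches it, so n = 6.

6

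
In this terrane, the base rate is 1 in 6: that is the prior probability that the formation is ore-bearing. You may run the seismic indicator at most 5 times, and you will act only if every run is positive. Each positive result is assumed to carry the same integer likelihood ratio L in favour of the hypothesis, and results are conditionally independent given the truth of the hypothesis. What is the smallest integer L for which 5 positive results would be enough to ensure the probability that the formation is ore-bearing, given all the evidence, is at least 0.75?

2

Prior odds = (1/6)/(5/6) = 0.2.
Target odds = 0.75/0.25 = 3.
Need L⁵ ≥ 3 ÷ 0.2 = 15.
1⁵ = 1 < 15 ≤ 32 = 2⁵, so L = 2.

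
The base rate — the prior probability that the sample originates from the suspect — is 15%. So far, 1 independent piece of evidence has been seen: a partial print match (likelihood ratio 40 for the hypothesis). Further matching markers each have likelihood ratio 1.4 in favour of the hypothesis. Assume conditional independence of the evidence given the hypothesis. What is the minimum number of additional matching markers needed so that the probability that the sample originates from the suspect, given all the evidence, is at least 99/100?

Prior odds = 0.15/0.85 = 3/17.
Bayes factor of the evidence already in hand = 40.
Odds after that evidence = (3/17) × 40 = 120/17.
Target odds = 0.99/0.01 = 99.
Need 1.4ⁿ ≥ 99 ÷ (120/17) = 14.025.
1.4⁷ = 823543/78125 falls short of 14.025 but 1.4⁸ = 5764801/390625 reaches it, so n = 8.

8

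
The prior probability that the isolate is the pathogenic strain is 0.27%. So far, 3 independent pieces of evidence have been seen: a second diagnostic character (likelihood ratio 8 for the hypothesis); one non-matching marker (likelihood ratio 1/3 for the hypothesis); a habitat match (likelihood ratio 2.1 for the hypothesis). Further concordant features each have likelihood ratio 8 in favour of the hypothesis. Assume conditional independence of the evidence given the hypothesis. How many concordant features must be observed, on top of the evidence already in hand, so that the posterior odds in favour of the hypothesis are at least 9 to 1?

4

Prior odds = 0.0027/0.9973 = 27/9973.
Combined Bayes factor of the evidence already in hand = 8 × (1/3) × 2.1 = 5.6.
Odds after that evidence = (27/9973) × 5.6 = 756/49865.
Target odds = 9.
Need 8ⁿ ≥ 9 ÷ (756/49865) = 49865/84.
8³ = 512 falls short of 49865/84 but 8⁴ = 4096 reaches it, so n = 4.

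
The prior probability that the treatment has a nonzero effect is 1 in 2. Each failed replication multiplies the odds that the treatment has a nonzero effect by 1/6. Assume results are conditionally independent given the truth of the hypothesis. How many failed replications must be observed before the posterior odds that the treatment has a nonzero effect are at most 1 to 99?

3

Prior odds: 0.5 ÷ 0.5 = 1.
Likelihood ratio per failed replication = 1/6.
Target odds = 1/99.
Need 1 × (1/6)ⁿ ≤ 1/99, i.e. (1/6)ⁿ ≤ 1/99.
(1/6)² = 1/36 is still above 1/99 but (1/6)³ = 1/216 is at or below it, so n = 3.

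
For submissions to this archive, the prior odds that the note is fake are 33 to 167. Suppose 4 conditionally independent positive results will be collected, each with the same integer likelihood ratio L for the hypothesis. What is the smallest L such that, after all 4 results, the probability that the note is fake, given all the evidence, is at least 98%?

4

Prior odds = 33/167.
Target odds = 0.98/0.02 = 49.
Need L⁴ ≥ 49 ÷ (33/167) = 8183/33.
3⁴ = 81 < 8183/33 ≤ 256 = 4⁴, so L = 4.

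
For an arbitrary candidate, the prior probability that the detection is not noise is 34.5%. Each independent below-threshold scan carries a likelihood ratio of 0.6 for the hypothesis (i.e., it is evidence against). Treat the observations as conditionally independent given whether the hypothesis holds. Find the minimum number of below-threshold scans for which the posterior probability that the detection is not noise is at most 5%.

5

Prior odds = 0.345/0.655 = 69/131.
Likelihood ratio per below-threshold scan = 0.6.
Target posterior odds = 0.05/0.95 = 1/19.
Require 0.6ⁿ ≤ 1/19 ÷ (69/131) = 131/1311.
0.6⁴ = 0.1296 is still above 131/1311 but 0.6⁵ = 0.07776 is at or below it, so n = 5.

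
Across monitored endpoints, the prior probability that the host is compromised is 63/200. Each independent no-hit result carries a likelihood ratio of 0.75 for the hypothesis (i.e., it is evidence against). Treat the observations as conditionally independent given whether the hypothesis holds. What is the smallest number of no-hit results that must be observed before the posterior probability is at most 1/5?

Prior odds = 0.315/0.685 = 63/137.
Likelihood ratio per no-hit result = 0.75.
Target posterior odds = 0.2/0.8 = 0.25.
Require 0.75ⁿ ≤ 0.25 ÷ (63/137) = 137/252.
0.75² = 0.5625 is still above 137/252 but 0.75³ = 0.421875 is at or below it, so n = 3.

3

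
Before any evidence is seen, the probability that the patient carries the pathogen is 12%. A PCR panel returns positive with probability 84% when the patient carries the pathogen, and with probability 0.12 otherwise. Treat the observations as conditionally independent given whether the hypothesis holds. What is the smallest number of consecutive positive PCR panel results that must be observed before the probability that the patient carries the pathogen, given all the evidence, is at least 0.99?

4

Prior odds = 0.12/0.88 = 3/22.
Likelihood ratio of a positive result = 0.84/0.12 = 7.
Target odds: 0.99 ÷ 0.01 = 99.
Require 7ⁿ ≥ 99 ÷ (3/22) = 726.
7³ = 343 falls short of 726 but 7⁴ = 2401 reaches it, so n = 4.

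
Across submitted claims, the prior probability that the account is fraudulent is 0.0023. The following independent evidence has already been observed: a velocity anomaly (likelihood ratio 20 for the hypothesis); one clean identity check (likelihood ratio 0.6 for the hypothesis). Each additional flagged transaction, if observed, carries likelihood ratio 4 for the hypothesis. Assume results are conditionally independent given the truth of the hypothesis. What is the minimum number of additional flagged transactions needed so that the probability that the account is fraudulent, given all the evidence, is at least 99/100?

6

Prior odds = 0.0023/0.9977 = 23/9977.
Combined Bayes factor of the evidence already in hand = 20 × 0.6 = 12.
Odds after that evidence = (23/9977) × 12 = 276/9977.
Target odds = 0.99/0.01 = 99.
Need 4ⁿ ≥ 99 ÷ (276/9977) = 329241/92.
4⁵ = 1024 falls short of 329241/92 but 4⁶ = 4096 reaches it, so n = 6.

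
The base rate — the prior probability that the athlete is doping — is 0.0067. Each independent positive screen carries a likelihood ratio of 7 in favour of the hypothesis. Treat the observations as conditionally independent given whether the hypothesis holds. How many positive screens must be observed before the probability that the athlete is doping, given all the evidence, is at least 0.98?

5

Prior odds: 0.0067 ÷ 0.9933 = 67/9933.
Likelihood ratio per positive screen = 7.
Target odds: 0.98 ÷ 0.02 = 49.
Require 7ⁿ ≥ 49 ÷ (67/9933) = 486717/67.
7⁴ = 2401 falls short of 486717/67 but 7⁵ = 16807 reaches it, so n = 5.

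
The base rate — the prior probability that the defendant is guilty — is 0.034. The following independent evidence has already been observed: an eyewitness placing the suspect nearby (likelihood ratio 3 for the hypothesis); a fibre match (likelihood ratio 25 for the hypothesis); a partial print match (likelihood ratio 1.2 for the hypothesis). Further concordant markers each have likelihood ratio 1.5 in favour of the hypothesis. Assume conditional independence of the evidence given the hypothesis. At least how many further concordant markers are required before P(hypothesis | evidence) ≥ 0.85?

Prior odds = 0.034/0.966 = 17/483.
Combined Bayes factor of the evidence already in hand = 3 × 25 × 1.2 = 90.
Odds after that evidence = (17/483) × 90 = 510/161.
Target odds = 0.85/0.15 = 17/3.
Need 1.5ⁿ ≥ 17/3 ÷ (510/161) = 161/90.
1.5¹ = 1.5 falls short of 161/90 but 1.5² = 2.25 reaches it, so n = 2.

2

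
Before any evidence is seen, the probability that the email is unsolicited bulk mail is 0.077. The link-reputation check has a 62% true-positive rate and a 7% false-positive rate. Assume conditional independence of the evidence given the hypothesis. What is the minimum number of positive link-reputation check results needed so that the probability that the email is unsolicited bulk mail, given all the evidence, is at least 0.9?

3

Prior odds = 0.077/0.923 = 77/923.
Likelihood ratio of a positive result = 0.62/0.07 = 62/7.
Target posterior odds = 0.9/0.1 = 9.
Need (77/923) × (62/7)ⁿ ≥ 9, i.e. (62/7)ⁿ ≥ 8307/77.
(62/7)² = 3844/49 falls short of 8307/77 but (62/7)³ = 238328/343 reaches it, so n = 3.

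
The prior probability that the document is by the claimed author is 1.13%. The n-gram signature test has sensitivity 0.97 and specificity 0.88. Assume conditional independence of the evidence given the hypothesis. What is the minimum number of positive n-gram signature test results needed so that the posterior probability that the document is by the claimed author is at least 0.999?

Prior odds: 0.0113 ÷ 0.9887 = 113/9887.
False-positive rate = 1 − 0.88 = 0.12; likelihood ratio of a positive = 0.97/0.12 = 97/12.
Target odds: 0.999 ÷ 0.001 = 999.
Require (97/12)ⁿ ≥ 999 ÷ (113/9887) = 9877113/113.
(97/12)⁵ ≈34510.6 falls short of 9877113/113 but (97/12)⁶ ≈278961 reaches it, so n = 6.

6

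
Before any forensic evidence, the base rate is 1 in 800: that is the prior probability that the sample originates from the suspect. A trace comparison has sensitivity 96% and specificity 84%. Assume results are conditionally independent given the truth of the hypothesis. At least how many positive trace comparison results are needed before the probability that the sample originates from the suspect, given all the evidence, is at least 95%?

Prior odds = 0.00125/0.99875 = 1/799.
False-positive rate = 1 − 0.84 = 0.16; likelihood ratio of a positive = 0.96/0.16 = 6.
Target posterior odds = 0.95/0.05 = 19.
Need (1/799) × 6ⁿ ≥ 19, i.e. 6ⁿ ≥ 15181.
6⁵ = 7776 falls short of 15181 but 6⁶ = 46656 reaches it, so n = 6.

6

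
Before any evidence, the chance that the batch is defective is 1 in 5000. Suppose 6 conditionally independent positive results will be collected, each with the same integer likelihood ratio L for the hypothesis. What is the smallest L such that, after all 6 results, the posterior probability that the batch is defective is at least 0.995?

Prior odds = 0.0002/0.9998 = 1/4999.
Target odds = 0.995/0.005 = 199.
Need L⁶ ≥ 199 ÷ (1/4999) = 994801.
9⁶ = 531441 < 994801 ≤ 1000000 = 10⁶, so L = 10.

10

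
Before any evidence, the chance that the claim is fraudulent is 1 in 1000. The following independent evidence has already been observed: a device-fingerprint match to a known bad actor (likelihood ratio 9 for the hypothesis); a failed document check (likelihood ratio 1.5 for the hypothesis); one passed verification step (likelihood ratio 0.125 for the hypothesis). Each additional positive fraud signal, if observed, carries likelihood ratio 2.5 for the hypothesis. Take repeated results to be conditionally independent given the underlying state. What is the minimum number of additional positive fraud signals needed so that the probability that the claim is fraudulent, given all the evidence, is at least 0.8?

9

Prior odds = 0.001/0.999 = 1/999.
Combined Bayes factor of the evidence already in hand = 9 × 1.5 × 0.125 = 1.6875.
Odds after that evidence = (1/999) × 1.6875 = 1/592.
Target odds = 0.8/0.2 = 4.
Need 2.5ⁿ ≥ 4 ÷ (1/592) = 2368.
2.5⁸ = 390625/256 falls short of 2368 but 2.5⁹ = 1953125/512 reaches it, so n = 9.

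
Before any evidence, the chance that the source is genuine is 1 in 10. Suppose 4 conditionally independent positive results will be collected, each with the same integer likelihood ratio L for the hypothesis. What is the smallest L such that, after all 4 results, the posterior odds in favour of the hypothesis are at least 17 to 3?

Prior odds = 0.1/0.9 = 1/9.
Target odds = 17/3.
Need L⁴ ≥ 17/3 ÷ (1/9) = 51.
2⁴ = 16 < 51 ≤ 81 = 3⁴, so L = 3.

3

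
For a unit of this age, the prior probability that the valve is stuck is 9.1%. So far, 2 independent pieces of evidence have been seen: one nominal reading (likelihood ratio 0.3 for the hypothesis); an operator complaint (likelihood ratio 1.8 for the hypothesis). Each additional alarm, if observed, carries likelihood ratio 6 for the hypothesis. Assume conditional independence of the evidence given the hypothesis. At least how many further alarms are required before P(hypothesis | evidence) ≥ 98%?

4

Prior odds = 0.091/0.909 = 91/909.
Combined Bayes factor of the evidence already in hand = 0.3 × 1.8 = 0.54.
Odds after that evidence = (91/909) × 0.54 = 273/5050.
Target odds = 0.98/0.02 = 49.
Need 6ⁿ ≥ 49 ÷ (273/5050) = 35350/39.
6³ = 216 falls short of 35350/39 but 6⁴ = 1296 reaches it, so n = 4.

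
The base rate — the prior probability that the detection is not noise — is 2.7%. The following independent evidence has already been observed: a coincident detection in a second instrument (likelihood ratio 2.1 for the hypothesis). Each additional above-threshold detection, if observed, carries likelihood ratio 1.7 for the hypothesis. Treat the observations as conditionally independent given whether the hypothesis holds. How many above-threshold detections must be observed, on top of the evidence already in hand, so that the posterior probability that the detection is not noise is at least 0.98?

Prior odds = 0.027/0.973 = 27/973.
Bayes factor of the evidence already in hand = 2.1.
Odds after that evidence = (27/973) × 2.1 = 81/1390.
Target odds = 0.98/0.02 = 49.
Need 1.7ⁿ ≥ 49 ÷ (81/1390) = 68110/81.
1.7¹² ≈582.622 falls short of 68110/81 but 1.7¹³ ≈990.458 reaches it, so n = 13.

13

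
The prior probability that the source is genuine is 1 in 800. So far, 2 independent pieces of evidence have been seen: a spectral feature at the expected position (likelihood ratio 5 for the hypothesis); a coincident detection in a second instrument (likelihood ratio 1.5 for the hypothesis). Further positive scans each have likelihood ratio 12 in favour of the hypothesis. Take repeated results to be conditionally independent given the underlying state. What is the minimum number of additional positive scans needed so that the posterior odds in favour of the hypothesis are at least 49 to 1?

4

Prior odds = 0.00125/0.99875 = 1/799.
Combined Bayes factor of the evidence already in hand = 5 × 1.5 = 7.5.
Odds after that evidence = (1/799) × 7.5 = 15/1598.
Target odds = 49.
Need 12ⁿ ≥ 49 ÷ (15/1598) = 78302/15.
12³ = 1728 falls short of 78302/15 but 12⁴ = 20736 reaches it, so n = 4.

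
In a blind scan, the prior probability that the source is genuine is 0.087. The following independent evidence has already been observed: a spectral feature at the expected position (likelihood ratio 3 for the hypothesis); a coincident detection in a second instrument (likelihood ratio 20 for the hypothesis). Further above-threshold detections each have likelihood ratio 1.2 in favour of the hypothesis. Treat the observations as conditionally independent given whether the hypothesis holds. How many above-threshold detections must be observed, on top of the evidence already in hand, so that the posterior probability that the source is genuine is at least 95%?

Prior odds = 0.087/0.913 = 87/913.
Combined Bayes factor of the evidence already in hand = 3 × 20 = 60.
Odds after that evidence = (87/913) × 60 = 5220/913.
Target odds = 0.95/0.05 = 19.
Need 1.2ⁿ ≥ 19 ÷ (5220/913) = 17347/5220.
1.2⁶ = 46656/15625 falls short of 17347/5220 but 1.2⁷ = 279936/78125 reaches it, so n = 7.

7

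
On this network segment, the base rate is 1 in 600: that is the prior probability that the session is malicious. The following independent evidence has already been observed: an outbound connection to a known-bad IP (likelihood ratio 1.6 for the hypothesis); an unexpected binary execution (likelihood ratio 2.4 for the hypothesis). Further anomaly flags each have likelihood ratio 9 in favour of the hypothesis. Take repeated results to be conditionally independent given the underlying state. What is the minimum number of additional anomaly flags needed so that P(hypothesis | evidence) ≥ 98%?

5

Prior odds = (1/600)/(599/600) = 1/599.
Combined Bayes factor of the evidence already in hand = 1.6 × 2.4 = 3.84.
Odds after that evidence = (1/599) × 3.84 = 96/14975.
Target odds = 0.98/0.02 = 49.
Need 9ⁿ ≥ 49 ÷ (96/14975) = 733775/96.
9⁴ = 6561 falls short of 733775/96 but 9⁵ = 59049 reaches it, so n = 5.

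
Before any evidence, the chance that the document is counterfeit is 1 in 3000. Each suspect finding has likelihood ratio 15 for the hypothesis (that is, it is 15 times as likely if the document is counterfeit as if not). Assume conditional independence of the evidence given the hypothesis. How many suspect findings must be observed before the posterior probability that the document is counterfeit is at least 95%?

5

Prior odds: (1/3000) ÷ (2999/3000) = 1/2999.
Likelihood ratio per suspect finding = 15.
Target odds: 0.95 ÷ 0.05 = 19.
Require 15ⁿ ≥ 19 ÷ (1/2999) = 56981.
15⁴ = 50625 falls short of 56981 but 15⁵ = 759375 reaches it, so n = 5.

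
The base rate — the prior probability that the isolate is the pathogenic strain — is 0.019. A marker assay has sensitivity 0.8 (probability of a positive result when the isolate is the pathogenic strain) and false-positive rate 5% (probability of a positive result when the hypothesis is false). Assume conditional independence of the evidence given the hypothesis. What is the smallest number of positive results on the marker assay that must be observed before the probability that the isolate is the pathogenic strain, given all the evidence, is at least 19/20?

3

Prior odds: 0.019 ÷ 0.981 = 19/981.
Likelihood ratio of a positive result = 0.8/0.05 = 16.
Target posterior odds = 0.95/0.05 = 19.
Require 16ⁿ ≥ 19 ÷ (19/981) = 981.
16² = 256 falls short of 981 but 16³ = 4096 reaches it, so n = 3.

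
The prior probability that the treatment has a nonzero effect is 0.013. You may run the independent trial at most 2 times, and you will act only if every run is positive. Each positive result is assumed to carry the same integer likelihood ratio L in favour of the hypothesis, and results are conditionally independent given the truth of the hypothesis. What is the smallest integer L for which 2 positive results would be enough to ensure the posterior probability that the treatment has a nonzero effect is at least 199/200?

123

Prior odds = 0.013/0.987 = 13/987.
Target odds = 0.995/0.005 = 199.
Need L² ≥ 199 ÷ (13/987) = 196413/13.
122² = 14884 < 196413/13 ≤ 15129 = 123², so L = 123.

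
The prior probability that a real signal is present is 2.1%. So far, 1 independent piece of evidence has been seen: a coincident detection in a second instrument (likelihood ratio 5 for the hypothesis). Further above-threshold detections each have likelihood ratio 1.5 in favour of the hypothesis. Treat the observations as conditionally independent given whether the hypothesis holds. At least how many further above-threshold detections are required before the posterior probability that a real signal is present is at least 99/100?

Prior odds = 0.021/0.979 = 21/979.
Bayes factor of the evidence already in hand = 5.
Odds after that evidence = (21/979) × 5 = 105/979.
Target odds = 0.99/0.01 = 99.
Need 1.5ⁿ ≥ 99 ÷ (105/979) = 32307/35.
1.5¹⁶ = 43046721/65536 falls short of 32307/35 but 1.5¹⁷ = 129140163/131072 reaches it, so n = 17.

17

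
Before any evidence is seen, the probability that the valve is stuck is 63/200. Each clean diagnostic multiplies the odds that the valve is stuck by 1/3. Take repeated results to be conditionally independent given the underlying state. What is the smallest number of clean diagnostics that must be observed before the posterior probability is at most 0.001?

Prior odds = 0.315/0.685 = 63/137.
Likelihood ratio per clean diagnostic = 1/3.
Target posterior odds = 0.001/0.999 = 1/999.
Require (1/3)ⁿ ≤ 1/999 ÷ (63/137) = 137/62937.
(1/3)⁵ = 1/243 is still above 137/62937 but (1/3)⁶ = 1/729 is at or below it, so n = 6.

6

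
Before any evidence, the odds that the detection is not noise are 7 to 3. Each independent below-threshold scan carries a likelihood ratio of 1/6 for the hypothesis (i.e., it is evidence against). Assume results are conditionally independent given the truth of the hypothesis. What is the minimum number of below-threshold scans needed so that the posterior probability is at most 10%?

2

Prior odds = 7/3.
Likelihood ratio per below-threshold scan = 1/6.
Target posterior odds = 0.1/0.9 = 1/9.
Require (1/6)ⁿ ≤ 1/9 ÷ (7/3) = 1/21.
(1/6)¹ = 1/6 is still above 1/21 but (1/6)² = 1/36 is at or below it, so n = 2.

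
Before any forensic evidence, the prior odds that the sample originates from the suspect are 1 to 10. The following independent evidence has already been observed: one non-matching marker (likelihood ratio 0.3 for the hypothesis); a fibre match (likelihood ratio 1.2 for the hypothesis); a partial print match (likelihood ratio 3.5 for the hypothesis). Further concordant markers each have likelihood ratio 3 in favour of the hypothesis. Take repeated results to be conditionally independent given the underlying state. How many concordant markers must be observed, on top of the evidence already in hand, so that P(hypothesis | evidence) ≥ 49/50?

Prior odds = 0.1.
Combined Bayes factor of the evidence already in hand = 0.3 × 1.2 × 3.5 = 1.26.
Odds after that evidence = 0.1 × 1.26 = 0.126.
Target odds = 0.98/0.02 = 49.
Need 3ⁿ ≥ 49 ÷ 0.126 = 3500/9.
3⁵ = 243 falls short of 3500/9 but 3⁶ = 729 reaches it, so n = 6.

6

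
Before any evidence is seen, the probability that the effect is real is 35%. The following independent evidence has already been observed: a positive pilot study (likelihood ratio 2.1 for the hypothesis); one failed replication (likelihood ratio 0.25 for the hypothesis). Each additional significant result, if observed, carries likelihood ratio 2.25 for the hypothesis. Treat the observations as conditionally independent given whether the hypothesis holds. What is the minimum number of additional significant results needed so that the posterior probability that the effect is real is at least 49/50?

7

Prior odds = 0.35/0.65 = 7/13.
Combined Bayes factor of the evidence already in hand = 2.1 × 0.25 = 0.525.
Odds after that evidence = (7/13) × 0.525 = 147/520.
Target odds = 0.98/0.02 = 49.
Need 2.25ⁿ ≥ 49 ÷ (147/520) = 520/3.
2.25⁶ = 531441/4096 falls short of 520/3 but 2.25⁷ = 4782969/16384 reaches it, so n = 7.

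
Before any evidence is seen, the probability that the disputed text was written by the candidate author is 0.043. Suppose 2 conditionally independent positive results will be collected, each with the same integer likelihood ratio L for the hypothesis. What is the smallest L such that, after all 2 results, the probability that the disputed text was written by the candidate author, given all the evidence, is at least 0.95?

21

Prior odds = 0.043/0.957 = 43/957.
Target odds = 0.95/0.05 = 19.
Need L² ≥ 19 ÷ (43/957) = 18183/43.
20² = 400 < 18183/43 ≤ 441 = 21², so L = 21.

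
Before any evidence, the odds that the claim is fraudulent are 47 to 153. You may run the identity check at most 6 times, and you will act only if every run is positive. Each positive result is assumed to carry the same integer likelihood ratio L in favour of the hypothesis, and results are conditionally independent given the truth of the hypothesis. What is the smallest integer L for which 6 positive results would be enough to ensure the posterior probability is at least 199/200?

Prior odds = 47/153.
Target odds = 0.995/0.005 = 199.
Need L⁶ ≥ 199 ÷ (47/153) = 30447/47.
2⁶ = 64 < 30447/47 ≤ 729 = 3⁶, so L = 3.

3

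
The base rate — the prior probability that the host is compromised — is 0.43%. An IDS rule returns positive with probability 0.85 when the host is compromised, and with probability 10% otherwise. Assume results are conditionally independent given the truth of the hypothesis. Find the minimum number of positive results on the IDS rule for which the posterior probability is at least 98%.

5

Prior odds: 0.0043 ÷ 0.9957 = 43/9957.
Likelihood ratio of a positive result = 0.85/0.1 = 8.5.
Target odds: 0.98 ÷ 0.02 = 49.
Require 8.5ⁿ ≥ 49 ÷ (43/9957) = 487893/43.
8.5⁴ = 5220.0625 falls short of 487893/43 but 8.5⁵ = 44370.53125 reaches it, so n = 5.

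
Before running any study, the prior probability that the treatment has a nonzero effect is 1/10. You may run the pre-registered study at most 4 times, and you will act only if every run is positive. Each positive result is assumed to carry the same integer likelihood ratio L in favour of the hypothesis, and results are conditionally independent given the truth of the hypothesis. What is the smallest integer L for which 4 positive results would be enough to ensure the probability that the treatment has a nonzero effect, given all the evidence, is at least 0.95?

Prior odds = 0.1/0.9 = 1/9.
Target odds = 0.95/0.05 = 19.
Need L⁴ ≥ 19 ÷ (1/9) = 171.
3⁴ = 81 < 171 ≤ 256 = 4⁴, so L = 4.

4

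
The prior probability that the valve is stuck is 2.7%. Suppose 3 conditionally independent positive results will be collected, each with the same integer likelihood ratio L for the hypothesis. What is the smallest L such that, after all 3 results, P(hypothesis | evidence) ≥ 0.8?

6

Prior odds = 0.027/0.973 = 27/973.
Target odds = 0.8/0.2 = 4.
Need L³ ≥ 4 ÷ (27/973) = 3892/27.
5³ = 125 < 3892/27 ≤ 216 = 6³, so L = 6.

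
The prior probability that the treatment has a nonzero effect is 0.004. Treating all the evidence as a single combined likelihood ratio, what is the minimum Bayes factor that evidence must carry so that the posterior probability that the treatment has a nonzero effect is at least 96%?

Prior odds = 0.004/0.996 = 1/249.
Target odds = 0.96/0.04 = 24.
Required Bayes factor = 24 ÷ (1/249) = 5976.

5976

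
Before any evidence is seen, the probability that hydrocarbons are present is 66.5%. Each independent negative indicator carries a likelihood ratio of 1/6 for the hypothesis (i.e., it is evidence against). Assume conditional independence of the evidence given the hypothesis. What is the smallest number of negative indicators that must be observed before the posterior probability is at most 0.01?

3

Prior odds = 0.665/0.335 = 133/67.
Likelihood ratio per negative indicator = 1/6.
Target posterior odds = 0.01/0.99 = 1/99.
Require (1/6)ⁿ ≤ 1/99 ÷ (133/67) = 67/13167.
(1/6)² = 1/36 is still above 67/13167 but (1/6)³ = 1/216 is at or below it, so n = 3.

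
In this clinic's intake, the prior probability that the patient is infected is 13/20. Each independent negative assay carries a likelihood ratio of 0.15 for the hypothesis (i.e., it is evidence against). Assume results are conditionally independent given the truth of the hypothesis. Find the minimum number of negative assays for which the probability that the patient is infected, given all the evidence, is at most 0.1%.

Prior odds = 0.65/0.35 = 13/7.
Likelihood ratio per negative assay = 0.15.
Target posterior odds = 0.001/0.999 = 1/999.
Require 0.15ⁿ ≤ 1/999 ÷ (13/7) = 7/12987.
0.15³ = 0.003375 is still above 7/12987 but 0.15⁴ = 81/160000 is at or below it, so n = 4.

4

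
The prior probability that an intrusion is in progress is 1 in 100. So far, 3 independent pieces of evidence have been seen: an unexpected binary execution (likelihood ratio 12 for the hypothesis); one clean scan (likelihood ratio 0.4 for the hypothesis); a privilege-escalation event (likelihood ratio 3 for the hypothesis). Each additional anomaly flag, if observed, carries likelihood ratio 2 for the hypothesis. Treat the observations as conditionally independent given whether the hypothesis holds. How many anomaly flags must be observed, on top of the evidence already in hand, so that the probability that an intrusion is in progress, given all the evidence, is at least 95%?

Prior odds = 0.01/0.99 = 1/99.
Combined Bayes factor of the evidence already in hand = 12 × 0.4 × 3 = 14.4.
Odds after that evidence = (1/99) × 14.4 = 8/55.
Target odds = 0.95/0.05 = 19.
Need 2ⁿ ≥ 19 ÷ (8/55) = 130.625.
2⁷ = 128 falls short of 130.625 but 2⁸ = 256 reaches it, so n = 8.

8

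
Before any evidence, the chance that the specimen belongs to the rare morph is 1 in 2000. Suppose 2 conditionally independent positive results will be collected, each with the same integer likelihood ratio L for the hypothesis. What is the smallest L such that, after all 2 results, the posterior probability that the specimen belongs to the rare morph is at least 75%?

Prior odds = 0.0005/0.9995 = 1/1999.
Target odds = 0.75/0.25 = 3.
Need L² ≥ 3 ÷ (1/1999) = 5997.
77² = 5929 < 5997 ≤ 6084 = 78², so L = 78.

78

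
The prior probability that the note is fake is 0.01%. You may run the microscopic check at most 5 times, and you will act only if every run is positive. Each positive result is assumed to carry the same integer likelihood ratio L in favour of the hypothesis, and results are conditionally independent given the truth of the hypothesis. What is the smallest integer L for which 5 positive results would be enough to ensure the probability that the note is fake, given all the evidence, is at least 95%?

Prior odds = 0.0001/0.9999 = 1/9999.
Target odds = 0.95/0.05 = 19.
Need L⁵ ≥ 19 ÷ (1/9999) = 189981.
11⁵ = 161051 < 189981 ≤ 248832 = 12⁵, so L = 12.

12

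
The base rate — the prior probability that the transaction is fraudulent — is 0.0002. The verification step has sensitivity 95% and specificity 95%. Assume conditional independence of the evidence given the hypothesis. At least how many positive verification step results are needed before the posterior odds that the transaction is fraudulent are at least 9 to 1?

4

Prior odds = 0.0002/0.9998 = 1/4999.
False-positive rate = 1 − 0.95 = 0.05; likelihood ratio of a positive = 0.95/0.05 = 19.
Target odds = 9.
Need (1/4999) × 19ⁿ ≥ 9, i.e. 19ⁿ ≥ 44991.
19³ = 6859 falls short of 44991 but 19⁴ = 130321 reaches it, so n = 4.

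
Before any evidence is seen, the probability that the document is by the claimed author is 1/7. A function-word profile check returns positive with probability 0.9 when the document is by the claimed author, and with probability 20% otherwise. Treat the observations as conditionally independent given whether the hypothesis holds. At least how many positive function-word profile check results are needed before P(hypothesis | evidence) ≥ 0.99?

Prior odds = (1/7)/(6/7) = 1/6.
Likelihood ratio of a positive result = 0.9/0.2 = 4.5.
Target odds: 0.99 ÷ 0.01 = 99.
Need (1/6) × 4.5ⁿ ≥ 99, i.e. 4.5ⁿ ≥ 594.
4.5⁴ = 410.0625 falls short of 594 but 4.5⁵ = 1845.28125 reaches it, so n = 5.

5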